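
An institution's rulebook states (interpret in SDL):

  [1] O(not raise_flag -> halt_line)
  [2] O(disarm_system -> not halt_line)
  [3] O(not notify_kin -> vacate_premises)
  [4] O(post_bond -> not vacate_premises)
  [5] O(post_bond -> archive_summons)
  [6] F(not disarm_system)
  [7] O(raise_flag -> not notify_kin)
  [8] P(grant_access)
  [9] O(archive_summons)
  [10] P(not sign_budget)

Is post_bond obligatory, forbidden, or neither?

Premise 6, F(not disarm_system), is equivalent to O(disarm_system).
From O(disarm_system) and premise 2, O(disarm_system -> not halt_line), we obtain O(not halt_line).
The contrapositive of premise 1 (O(not raise_flag -> halt_line)) is O(not halt_line -> raise_flag), and O(not halt_line) is already established, so O(raise_flag).
From O(raise_flag) and premise 7, O(raise_flag -> not notify_kin), we obtain O(not notify_kin).
From O(not notify_kin) and premise 3, O(not notify_kin -> vacate_premises), we obtain O(vacate_premises).
Premise 4, O(post_bond -> not vacate_premises), contraposes to O(vacate_premises -> not post_bond); with O(vacate_premises) we get O(not post_bond).
Premises 5, 8, 9, 10 do not contribute to this derivation.
Thus O(not post_bond), which is F(post_bond): post_bond is forbidden.

Forbidden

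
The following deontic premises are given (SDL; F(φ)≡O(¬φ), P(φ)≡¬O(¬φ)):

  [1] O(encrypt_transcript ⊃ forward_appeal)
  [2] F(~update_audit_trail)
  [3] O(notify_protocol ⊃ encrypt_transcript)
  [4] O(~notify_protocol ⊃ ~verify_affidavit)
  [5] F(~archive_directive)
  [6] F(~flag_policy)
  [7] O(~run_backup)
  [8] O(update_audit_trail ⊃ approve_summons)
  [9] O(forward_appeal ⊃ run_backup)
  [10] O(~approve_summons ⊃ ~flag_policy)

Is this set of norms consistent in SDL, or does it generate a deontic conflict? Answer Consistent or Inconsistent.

Consistent

Premise 10 is O(~approve_summons ⊃ ~flag_policy), but O(~approve_summons) is not derivable from the premises, so it does not yield O(~flag_policy).
So O(~flag_policy) is not derivable, and the apparent clash with O(flag_policy) does not arise.
A world satisfying every obligation exists (e.g. approve_summons=true, archive_directive=true, encrypt_transcript=false, flag_policy=true, forward_appeal=false, notify_protocol=false, run_backup=false, update_audit_trail=true, verify_affidavit=false); no atom is both obligatory and forbidden, so the set is consistent.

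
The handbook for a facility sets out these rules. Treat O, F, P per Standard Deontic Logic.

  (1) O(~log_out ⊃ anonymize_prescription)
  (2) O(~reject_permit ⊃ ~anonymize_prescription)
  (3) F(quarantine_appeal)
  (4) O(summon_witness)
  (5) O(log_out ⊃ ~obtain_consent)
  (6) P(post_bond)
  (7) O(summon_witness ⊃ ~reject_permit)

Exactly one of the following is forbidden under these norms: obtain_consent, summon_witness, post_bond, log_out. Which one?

obtain_consent

Premise 4 states O(summon_witness) outright.
Applying K to premise 7 (O(summon_witness ⊃ ~reject_permit)) and O(summon_witness) yields O(~reject_permit).
Applying K to premise 2 (O(~reject_permit ⊃ ~anonymize_prescription)) and O(~reject_permit) yields O(~anonymize_prescription).
Premise 1 is O(~log_out ⊃ anonymize_prescription); contrapositively O(~anonymize_prescription ⊃ log_out). Since O(~anonymize_prescription) holds, K gives O(log_out).
Premise 5 is O(log_out ⊃ ~obtain_consent); since O(log_out), deontic closure gives O(~obtain_consent).
So O(~obtain_consent) holds, i.e. obtain_consent is forbidden. None of the other listed options is forbidden under the premises.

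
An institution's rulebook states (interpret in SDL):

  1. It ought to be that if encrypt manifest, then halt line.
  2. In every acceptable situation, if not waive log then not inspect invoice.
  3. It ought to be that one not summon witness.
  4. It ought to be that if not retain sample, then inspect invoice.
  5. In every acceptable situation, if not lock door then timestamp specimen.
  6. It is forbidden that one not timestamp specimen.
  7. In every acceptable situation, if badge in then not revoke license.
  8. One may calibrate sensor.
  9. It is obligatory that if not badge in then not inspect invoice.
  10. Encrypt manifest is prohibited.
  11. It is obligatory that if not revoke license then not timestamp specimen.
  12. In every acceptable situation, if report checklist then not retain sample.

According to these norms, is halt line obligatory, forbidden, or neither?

Premise 1 is O(encrypt_manifest → halt_line), but O(encrypt_manifest) is not derivable from the premises, so it does not yield O(halt_line).
No premise or chain of K-axiom applications forces O(halt_line), and none forces O(¬halt_line). So halt_line is neither obligatory nor forbidden under these norms.

Neither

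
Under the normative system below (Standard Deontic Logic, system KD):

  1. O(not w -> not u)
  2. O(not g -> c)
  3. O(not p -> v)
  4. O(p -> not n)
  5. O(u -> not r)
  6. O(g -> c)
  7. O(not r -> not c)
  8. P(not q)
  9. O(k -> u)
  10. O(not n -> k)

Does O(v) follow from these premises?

Premises 2 and 6 are O(not g -> c) and O(g -> c); every ideal world satisfies not g or g, so in either case c holds — hence O(c).
Premise 7 is O(not r -> not c); contrapositively O(c -> r). Since O(c) holds, K gives O(r).
Premise 5 is O(u -> not r); contrapositively O(r -> not u). Since O(r) holds, K gives O(not u).
The contrapositive of premise 9 (O(k -> u)) is O(not u -> not k), and O(not u) is already established, so O(not k).
The contrapositive of premise 10 (O(not n -> k)) is O(not k -> n), and O(not k) is already established, so O(n).
Premise 4 is O(p -> not n); contrapositively O(n -> not p). Since O(n) holds, K gives O(not p).
Applying K to premise 3 (O(not p -> v)) and O(not p) yields O(v).
Premises 1, 8 do not contribute to this derivation.
So O(v) follows.

Yes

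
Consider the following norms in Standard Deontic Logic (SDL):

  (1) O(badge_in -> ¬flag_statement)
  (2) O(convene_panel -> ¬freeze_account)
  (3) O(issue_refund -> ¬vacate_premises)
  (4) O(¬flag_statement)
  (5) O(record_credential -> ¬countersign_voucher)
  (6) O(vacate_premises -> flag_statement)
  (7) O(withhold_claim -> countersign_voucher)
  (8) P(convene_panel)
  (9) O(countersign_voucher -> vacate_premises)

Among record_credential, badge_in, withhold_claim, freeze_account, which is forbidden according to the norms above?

Premise 4 states O(¬flag_statement) outright.
Premise 6 is O(vacate_premises -> flag_statement); contrapositively O(¬flag_statement -> ¬vacate_premises). Since O(¬flag_statement) holds, K gives O(¬vacate_premises).
Premise 9 is O(countersign_voucher -> vacate_premises); contrapositively O(¬vacate_premises -> ¬countersign_voucher). Since O(¬vacate_premises) holds, K gives O(¬countersign_voucher).
The contrapositive of premise 7 (O(withhold_claim -> countersign_voucher)) is O(¬countersign_voucher -> ¬withhold_claim), and O(¬countersign_voucher) is already established, so O(¬withhold_claim).
So O(¬withhold_claim) holds, i.e. withhold_claim is forbidden. None of the other listed options is forbidden under the premises.

withhold_claim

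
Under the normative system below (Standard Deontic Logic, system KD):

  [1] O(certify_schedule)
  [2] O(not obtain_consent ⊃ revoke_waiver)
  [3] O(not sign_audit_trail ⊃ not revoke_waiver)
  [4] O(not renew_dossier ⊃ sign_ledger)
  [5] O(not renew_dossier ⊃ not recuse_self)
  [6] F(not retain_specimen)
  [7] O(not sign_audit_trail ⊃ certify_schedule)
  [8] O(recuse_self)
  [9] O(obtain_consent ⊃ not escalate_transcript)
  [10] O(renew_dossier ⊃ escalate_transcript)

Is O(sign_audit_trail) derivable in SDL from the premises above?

Yes

From premise 8 we have O(recuse_self).
Premise 5 is O(not renew_dossier ⊃ not recuse_self); contrapositively O(recuse_self ⊃ renew_dossier). Since O(recuse_self) holds, K gives O(renew_dossier).
From O(renew_dossier) and premise 10, O(renew_dossier ⊃ escalate_transcript), we obtain O(escalate_transcript).
Premise 9 is O(obtain_consent ⊃ not escalate_transcript); contrapositively O(escalate_transcript ⊃ not obtain_consent). Since O(escalate_transcript) holds, K gives O(not obtain_consent).
From O(not obtain_consent) and premise 2, O(not obtain_consent ⊃ revoke_waiver), we obtain O(revoke_waiver).
Premise 3 is O(not sign_audit_trail ⊃ not revoke_waiver); contrapositively O(revoke_waiver ⊃ sign_audit_trail). Since O(revoke_waiver) holds, K gives O(sign_audit_trail).
Premises 1, 4, 6, 7 do not contribute to this derivation.
So O(sign_audit_trail) follows.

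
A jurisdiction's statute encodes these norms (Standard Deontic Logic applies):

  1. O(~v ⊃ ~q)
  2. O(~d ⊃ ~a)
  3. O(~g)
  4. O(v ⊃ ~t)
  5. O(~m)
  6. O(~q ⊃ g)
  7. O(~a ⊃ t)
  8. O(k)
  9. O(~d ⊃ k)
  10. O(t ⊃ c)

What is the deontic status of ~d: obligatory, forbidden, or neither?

Premise 3 gives O(~g).
Premise 6, O(~q ⊃ g), contraposes to O(~g ⊃ q); with O(~g) we get O(q).
Premise 1, O(~v ⊃ ~q), contraposes to O(q ⊃ v); with O(q) we get O(v).
From O(v) and premise 4, O(v ⊃ ~t), we obtain O(~t).
Premise 7, O(~a ⊃ t), contraposes to O(~t ⊃ a); with O(~t) we get O(a).
The contrapositive of premise 2 (O(~d ⊃ ~a)) is O(a ⊃ d), and O(a) is already established, so O(d).
Premises 5, 8, 9, 10 do not contribute to this derivation.
Thus O(d), which is F(~d): ~d is forbidden.

Forbidden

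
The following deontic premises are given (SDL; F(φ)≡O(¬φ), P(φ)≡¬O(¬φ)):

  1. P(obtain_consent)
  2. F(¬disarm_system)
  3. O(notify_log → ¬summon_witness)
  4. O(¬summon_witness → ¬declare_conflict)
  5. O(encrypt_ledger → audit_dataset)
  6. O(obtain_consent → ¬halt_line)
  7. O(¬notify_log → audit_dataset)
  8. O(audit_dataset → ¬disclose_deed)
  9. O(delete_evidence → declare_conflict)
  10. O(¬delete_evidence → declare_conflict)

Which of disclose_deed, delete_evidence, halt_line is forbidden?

disclose_deed

By case analysis on delete_evidence: premise 9 gives O(delete_evidence → declare_conflict) and premise 10 gives O(¬delete_evidence → declare_conflict), so O(declare_conflict) either way.
The contrapositive of premise 4 (O(¬summon_witness → ¬declare_conflict)) is O(declare_conflict → summon_witness), and O(declare_conflict) is already established, so O(summon_witness).
The contrapositive of premise 3 (O(notify_log → ¬summon_witness)) is O(summon_witness → ¬notify_log), and O(summon_witness) is already established, so O(¬notify_log).
With premise 7, O(¬notify_log → audit_dataset), the K-axiom yields O(audit_dataset).
Premise 8 is O(audit_dataset → ¬disclose_deed); since O(audit_dataset), deontic closure gives O(¬disclose_deed).
So O(¬disclose_deed) holds, i.e. disclose_deed is forbidden. None of the other listed options is forbidden under the premises.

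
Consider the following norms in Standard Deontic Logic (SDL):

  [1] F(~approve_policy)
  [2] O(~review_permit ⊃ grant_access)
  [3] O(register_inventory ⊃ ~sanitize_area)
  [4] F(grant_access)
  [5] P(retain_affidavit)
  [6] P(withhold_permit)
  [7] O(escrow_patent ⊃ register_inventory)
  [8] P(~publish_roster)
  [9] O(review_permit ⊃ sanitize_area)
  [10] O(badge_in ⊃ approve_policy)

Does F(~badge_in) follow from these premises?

No

Premise 10 is O(badge_in ⊃ approve_policy); even if O(approve_policy) held, inferring O(badge_in) would be affirming the consequent — invalid.
No other premise forces O(badge_in). An ideal world satisfying every premise can still have ~badge_in true, so F(~badge_in) is not derivable.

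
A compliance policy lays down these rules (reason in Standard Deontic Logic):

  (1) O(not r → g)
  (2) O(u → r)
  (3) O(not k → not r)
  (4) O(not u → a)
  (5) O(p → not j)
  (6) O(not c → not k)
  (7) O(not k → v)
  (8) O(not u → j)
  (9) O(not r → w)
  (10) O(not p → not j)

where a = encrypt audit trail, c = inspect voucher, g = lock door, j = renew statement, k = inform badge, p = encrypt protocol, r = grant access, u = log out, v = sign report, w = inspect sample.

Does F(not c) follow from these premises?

Yes

Premises 5 and 10 are O(p → not j) and O(not p → not j); every ideal world satisfies p or not p, so in either case not j holds — hence O(not j).
The contrapositive of premise 8 (O(not u → j)) is O(not j → u), and O(not j) is already established, so O(u).
Applying K to premise 2 (O(u → r)) and O(u) yields O(r).
Premise 3 is O(not k → not r); contrapositively O(r → k). Since O(r) holds, K gives O(k).
Premise 6, O(not c → not k), contraposes to O(k → c); with O(k) we get O(c).
Premises 1, 4, 7, 9 do not contribute to this derivation.
So O(c) holds, i.e. F(not c). The claim follows.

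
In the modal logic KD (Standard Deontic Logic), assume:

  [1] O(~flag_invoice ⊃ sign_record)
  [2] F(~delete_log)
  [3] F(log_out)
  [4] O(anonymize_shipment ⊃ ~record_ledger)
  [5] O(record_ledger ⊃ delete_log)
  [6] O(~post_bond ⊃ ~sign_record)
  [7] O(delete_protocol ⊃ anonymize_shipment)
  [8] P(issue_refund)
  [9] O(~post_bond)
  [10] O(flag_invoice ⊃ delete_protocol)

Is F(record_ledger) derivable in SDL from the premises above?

Yes

From premise 9 we have O(~post_bond).
With premise 6, O(~post_bond ⊃ ~sign_record), the K-axiom yields O(~sign_record).
Premise 1 is O(~flag_invoice ⊃ sign_record); contrapositively O(~sign_record ⊃ flag_invoice). Since O(~sign_record) holds, K gives O(flag_invoice).
Premise 10 is O(flag_invoice ⊃ delete_protocol); since O(flag_invoice), deontic closure gives O(delete_protocol).
From O(delete_protocol) and premise 7, O(delete_protocol ⊃ anonymize_shipment), we obtain O(anonymize_shipment).
From O(anonymize_shipment) and premise 4, O(anonymize_shipment ⊃ ~record_ledger), we obtain O(~record_ledger).
Premises 2, 3, 5, 8 do not contribute to this derivation.
So O(~record_ledger) holds, i.e. F(record_ledger). The claim follows.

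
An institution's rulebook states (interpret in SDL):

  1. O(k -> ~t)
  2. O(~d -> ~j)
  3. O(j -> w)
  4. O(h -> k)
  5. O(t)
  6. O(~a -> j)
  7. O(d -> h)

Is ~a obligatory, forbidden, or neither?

Premise 5 states O(t) outright.
Premise 1 is O(k -> ~t); contrapositively O(t -> ~k). Since O(t) holds, K gives O(~k).
Premise 4, O(h -> k), contraposes to O(~k -> ~h); with O(~k) we get O(~h).
Premise 7, O(d -> h), contraposes to O(~h -> ~d); with O(~h) we get O(~d).
Applying K to premise 2 (O(~d -> ~j)) and O(~d) yields O(~j).
The contrapositive of premise 6 (O(~a -> j)) is O(~j -> a), and O(~j) is already established, so O(a).
Premise 3 does not contribute to this derivation.
Thus O(a), which is F(~a): ~a is forbidden.

Forbidden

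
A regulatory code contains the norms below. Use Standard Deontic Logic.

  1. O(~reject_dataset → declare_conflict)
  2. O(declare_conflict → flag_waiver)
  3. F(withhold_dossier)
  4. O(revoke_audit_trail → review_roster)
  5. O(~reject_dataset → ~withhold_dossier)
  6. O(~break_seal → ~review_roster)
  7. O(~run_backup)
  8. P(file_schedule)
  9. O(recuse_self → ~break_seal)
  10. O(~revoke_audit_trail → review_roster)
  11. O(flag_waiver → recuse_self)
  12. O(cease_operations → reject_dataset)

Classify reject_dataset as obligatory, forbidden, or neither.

By case analysis on revoke_audit_trail: premise 4 gives O(revoke_audit_trail → review_roster) and premise 10 gives O(~revoke_audit_trail → review_roster), so O(review_roster) either way.
The contrapositive of premise 6 (O(~break_seal → ~review_roster)) is O(review_roster → break_seal), and O(review_roster) is already established, so O(break_seal).
Premise 9, O(recuse_self → ~break_seal), contraposes to O(break_seal → ~recuse_self); with O(break_seal) we get O(~recuse_self).
Premise 11, O(flag_waiver → recuse_self), contraposes to O(~recuse_self → ~flag_waiver); with O(~recuse_self) we get O(~flag_waiver).
Premise 2, O(declare_conflict → flag_waiver), contraposes to O(~flag_waiver → ~declare_conflict); with O(~flag_waiver) we get O(~declare_conflict).
The contrapositive of premise 1 (O(~reject_dataset → declare_conflict)) is O(~declare_conflict → reject_dataset), and O(~declare_conflict) is already established, so O(reject_dataset).
Premises 3, 5, 7, 8, 12 do not contribute to this derivation.
Hence reject_dataset is obligatory.

Obligatory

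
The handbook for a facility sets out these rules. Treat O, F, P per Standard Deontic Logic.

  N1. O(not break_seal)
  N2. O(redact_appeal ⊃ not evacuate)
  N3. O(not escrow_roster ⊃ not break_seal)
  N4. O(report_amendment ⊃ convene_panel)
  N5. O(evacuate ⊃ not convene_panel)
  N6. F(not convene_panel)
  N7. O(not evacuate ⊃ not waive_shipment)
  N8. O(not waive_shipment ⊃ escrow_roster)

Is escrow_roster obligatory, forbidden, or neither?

Premise 6 is F(not convene_panel), i.e. O(convene_panel).
Premise 5, O(evacuate ⊃ not convene_panel), contraposes to O(convene_panel ⊃ not evacuate); with O(convene_panel) we get O(not evacuate).
From O(not evacuate) and premise 7, O(not evacuate ⊃ not waive_shipment), we obtain O(not waive_shipment).
With premise 8, O(not waive_shipment ⊃ escrow_roster), the K-axiom yields O(escrow_roster).
Premises 1, 2, 3, 4 do not contribute to this derivation.
Hence escrow_roster is obligatory.

Obligatory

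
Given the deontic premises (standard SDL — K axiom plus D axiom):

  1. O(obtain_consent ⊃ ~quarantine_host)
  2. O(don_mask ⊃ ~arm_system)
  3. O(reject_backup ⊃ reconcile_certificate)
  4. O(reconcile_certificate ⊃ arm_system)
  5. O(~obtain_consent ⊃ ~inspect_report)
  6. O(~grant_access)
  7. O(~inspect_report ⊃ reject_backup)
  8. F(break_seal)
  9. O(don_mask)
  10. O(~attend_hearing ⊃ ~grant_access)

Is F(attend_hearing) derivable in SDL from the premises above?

Premise 10 is O(~attend_hearing ⊃ ~grant_access); even if O(~grant_access) held, inferring O(~attend_hearing) would be affirming the consequent — invalid.
No other premise forces O(~attend_hearing). An ideal world satisfying every premise can still have attend_hearing true, so F(attend_hearing) is not derivable.

No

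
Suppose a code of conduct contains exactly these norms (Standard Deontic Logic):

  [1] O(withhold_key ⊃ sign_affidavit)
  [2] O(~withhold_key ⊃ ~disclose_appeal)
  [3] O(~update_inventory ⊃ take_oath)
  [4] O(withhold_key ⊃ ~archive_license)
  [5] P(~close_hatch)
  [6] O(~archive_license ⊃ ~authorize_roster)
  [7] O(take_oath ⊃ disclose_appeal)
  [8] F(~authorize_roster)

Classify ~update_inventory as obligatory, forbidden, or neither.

F(~authorize_roster) at premise 8 means O(authorize_roster).
Premise 6 is O(~archive_license ⊃ ~authorize_roster); contrapositively O(authorize_roster ⊃ archive_license). Since O(authorize_roster) holds, K gives O(archive_license).
Premise 4, O(withhold_key ⊃ ~archive_license), contraposes to O(archive_license ⊃ ~withhold_key); with O(archive_license) we get O(~withhold_key).
Applying K to premise 2 (O(~withhold_key ⊃ ~disclose_appeal)) and O(~withhold_key) yields O(~disclose_appeal).
The contrapositive of premise 7 (O(take_oath ⊃ disclose_appeal)) is O(~disclose_appeal ⊃ ~take_oath), and O(~disclose_appeal) is already established, so O(~take_oath).
Premise 3, O(~update_inventory ⊃ take_oath), contraposes to O(~take_oath ⊃ update_inventory); with O(~take_oath) we get O(update_inventory).
Premises 1, 5 do not contribute to this derivation.
Thus O(update_inventory), which is F(~update_inventory): ~update_inventory is forbidden.

Forbidden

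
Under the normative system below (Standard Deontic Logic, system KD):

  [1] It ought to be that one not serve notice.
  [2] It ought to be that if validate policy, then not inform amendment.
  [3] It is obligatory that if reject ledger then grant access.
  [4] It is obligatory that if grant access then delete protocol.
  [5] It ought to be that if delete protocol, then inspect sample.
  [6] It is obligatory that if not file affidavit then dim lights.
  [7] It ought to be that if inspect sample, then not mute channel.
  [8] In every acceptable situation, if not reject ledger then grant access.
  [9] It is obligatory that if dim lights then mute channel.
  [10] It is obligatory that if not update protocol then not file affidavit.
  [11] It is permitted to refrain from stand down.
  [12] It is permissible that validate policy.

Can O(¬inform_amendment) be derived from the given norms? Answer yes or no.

Premise 2 is O(validate_policy → ¬inform_amendment), but O(validate_policy) is not derivable from the premises (the permission P(validate_policy) asserts only ¬O(¬validate_policy), not O(validate_policy)), so it does not yield O(¬inform_amendment).
No other premise forces O(¬inform_amendment). An ideal world satisfying every premise can still have ¬inform_amendment false, so O(¬inform_amendment) is not derivable.

No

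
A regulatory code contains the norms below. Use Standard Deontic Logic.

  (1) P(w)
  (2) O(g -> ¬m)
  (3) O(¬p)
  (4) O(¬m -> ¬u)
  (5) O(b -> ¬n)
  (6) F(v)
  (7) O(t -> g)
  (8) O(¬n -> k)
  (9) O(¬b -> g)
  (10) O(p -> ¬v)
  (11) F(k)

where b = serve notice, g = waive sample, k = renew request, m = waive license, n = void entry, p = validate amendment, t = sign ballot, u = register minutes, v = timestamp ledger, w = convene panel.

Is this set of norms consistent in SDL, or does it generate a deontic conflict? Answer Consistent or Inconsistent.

Premise 10 is O(p -> ¬v); even if O(¬v) held, inferring O(p) would be affirming the consequent — invalid.
So O(p) is not derivable, and the apparent clash with O(¬p) does not arise.
A world satisfying every obligation exists (e.g. b=false, g=true, k=false, m=false, n=true, p=false, t=false, u=false, v=false, w=false); no atom is both obligatory and forbidden, so the set is consistent.

Consistent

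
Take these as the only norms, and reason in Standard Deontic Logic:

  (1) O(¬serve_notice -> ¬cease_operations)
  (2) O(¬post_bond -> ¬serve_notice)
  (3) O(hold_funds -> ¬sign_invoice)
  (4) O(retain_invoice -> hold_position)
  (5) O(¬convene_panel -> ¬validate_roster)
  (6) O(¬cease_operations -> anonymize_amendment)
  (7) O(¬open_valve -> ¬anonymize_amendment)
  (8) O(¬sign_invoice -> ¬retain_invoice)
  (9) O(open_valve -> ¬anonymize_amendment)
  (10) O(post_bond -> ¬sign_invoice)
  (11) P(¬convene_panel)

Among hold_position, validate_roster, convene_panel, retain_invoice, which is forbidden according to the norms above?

retain_invoice

By case analysis on ¬open_valve: premise 7 gives O(¬open_valve -> ¬anonymize_amendment) and premise 9 gives O(open_valve -> ¬anonymize_amendment), so O(¬anonymize_amendment) either way.
Premise 6 is O(¬cease_operations -> anonymize_amendment); contrapositively O(¬anonymize_amendment -> cease_operations). Since O(¬anonymize_amendment) holds, K gives O(cease_operations).
Premise 1, O(¬serve_notice -> ¬cease_operations), contraposes to O(cease_operations -> serve_notice); with O(cease_operations) we get O(serve_notice).
Premise 2, O(¬post_bond -> ¬serve_notice), contraposes to O(serve_notice -> post_bond); with O(serve_notice) we get O(post_bond).
Applying K to premise 10 (O(post_bond -> ¬sign_invoice)) and O(post_bond) yields O(¬sign_invoice).
With premise 8, O(¬sign_invoice -> ¬retain_invoice), the K-axiom yields O(¬retain_invoice).
So O(¬retain_invoice) holds, i.e. retain_invoice is forbidden. None of the other listed options is forbidden under the premises.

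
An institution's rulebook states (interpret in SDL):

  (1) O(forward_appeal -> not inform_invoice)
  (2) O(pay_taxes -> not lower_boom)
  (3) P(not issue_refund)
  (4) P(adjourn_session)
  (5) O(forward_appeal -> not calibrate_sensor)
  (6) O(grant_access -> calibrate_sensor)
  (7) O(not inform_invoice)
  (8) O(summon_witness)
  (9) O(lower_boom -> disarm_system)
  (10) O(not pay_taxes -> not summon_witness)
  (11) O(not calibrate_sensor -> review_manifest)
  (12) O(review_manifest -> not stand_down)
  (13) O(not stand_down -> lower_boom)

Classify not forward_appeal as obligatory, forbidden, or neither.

Obligatory

Premise 8 states O(summon_witness) outright.
The contrapositive of premise 10 (O(not pay_taxes -> not summon_witness)) is O(summon_witness -> pay_taxes), and O(summon_witness) is already established, so O(pay_taxes).
From O(pay_taxes) and premise 2, O(pay_taxes -> not lower_boom), we obtain O(not lower_boom).
Premise 13, O(not stand_down -> lower_boom), contraposes to O(not lower_boom -> stand_down); with O(not lower_boom) we get O(stand_down).
Premise 12 is O(review_manifest -> not stand_down); contrapositively O(stand_down -> not review_manifest). Since O(stand_down) holds, K gives O(not review_manifest).
Premise 11 is O(not calibrate_sensor -> review_manifest); contrapositively O(not review_manifest -> calibrate_sensor). Since O(not review_manifest) holds, K gives O(calibrate_sensor).
The contrapositive of premise 5 (O(forward_appeal -> not calibrate_sensor)) is O(calibrate_sensor -> not forward_appeal), and O(calibrate_sensor) is already established, so O(not forward_appeal).
Premises 1, 3, 4, 6, 7, 9 do not contribute to this derivation.
Hence not forward_appeal is obligatory.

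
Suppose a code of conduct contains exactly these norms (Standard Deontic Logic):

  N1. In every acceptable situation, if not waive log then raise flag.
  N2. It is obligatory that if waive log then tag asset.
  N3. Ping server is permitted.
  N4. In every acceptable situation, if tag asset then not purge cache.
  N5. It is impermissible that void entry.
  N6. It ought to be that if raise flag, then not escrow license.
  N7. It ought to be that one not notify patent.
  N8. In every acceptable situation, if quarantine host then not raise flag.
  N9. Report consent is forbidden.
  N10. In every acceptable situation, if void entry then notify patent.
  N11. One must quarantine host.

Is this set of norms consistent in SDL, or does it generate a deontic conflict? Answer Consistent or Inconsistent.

Premise 10 is O(void_entry → notify_patent), but O(void_entry) is not derivable from the premises, so it does not yield O(notify_patent).
So O(notify_patent) is not derivable, and the apparent clash with O(¬notify_patent) does not arise.
A world satisfying every obligation exists (e.g. escrow_license=false, notify_patent=false, ping_server=false, purge_cache=false, quarantine_host=true, raise_flag=false, report_consent=false, tag_asset=true, void_entry=false, waive_log=true); no atom is both obligatory and forbidden, so the set is consistent.

Consistent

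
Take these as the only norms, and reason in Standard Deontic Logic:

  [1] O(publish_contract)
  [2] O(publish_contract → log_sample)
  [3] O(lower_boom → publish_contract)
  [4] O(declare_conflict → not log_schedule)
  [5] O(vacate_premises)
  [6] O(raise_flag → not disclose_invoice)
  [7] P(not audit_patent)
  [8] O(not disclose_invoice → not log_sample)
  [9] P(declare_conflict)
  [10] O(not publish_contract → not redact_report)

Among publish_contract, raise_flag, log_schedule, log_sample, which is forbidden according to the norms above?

raise_flag

From premise 1 we have O(publish_contract).
With premise 2, O(publish_contract → log_sample), the K-axiom yields O(log_sample).
The contrapositive of premise 8 (O(not disclose_invoice → not log_sample)) is O(log_sample → disclose_invoice), and O(log_sample) is already established, so O(disclose_invoice).
Premise 6, O(raise_flag → not disclose_invoice), contraposes to O(disclose_invoice → not raise_flag); with O(disclose_invoice) we get O(not raise_flag).
So O(not raise_flag) holds, i.e. raise_flag is forbidden. None of the other listed options is forbidden under the premises.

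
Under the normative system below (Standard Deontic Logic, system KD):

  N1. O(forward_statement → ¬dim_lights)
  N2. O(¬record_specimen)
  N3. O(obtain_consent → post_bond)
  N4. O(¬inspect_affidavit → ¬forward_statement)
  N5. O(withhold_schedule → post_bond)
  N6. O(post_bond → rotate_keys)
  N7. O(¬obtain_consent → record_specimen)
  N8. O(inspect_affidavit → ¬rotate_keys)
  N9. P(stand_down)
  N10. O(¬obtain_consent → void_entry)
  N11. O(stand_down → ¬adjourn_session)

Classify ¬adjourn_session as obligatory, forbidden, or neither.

Neither

Premise 11 is O(stand_down → ¬adjourn_session), but O(stand_down) is not derivable from the premises (the permission P(stand_down) asserts only ¬O(¬stand_down), not O(stand_down)), so it does not yield O(¬adjourn_session).
No premise or chain of K-axiom applications forces O(¬adjourn_session), and none forces O(adjourn_session). So ¬adjourn_session is neither obligatory nor forbidden under these norms.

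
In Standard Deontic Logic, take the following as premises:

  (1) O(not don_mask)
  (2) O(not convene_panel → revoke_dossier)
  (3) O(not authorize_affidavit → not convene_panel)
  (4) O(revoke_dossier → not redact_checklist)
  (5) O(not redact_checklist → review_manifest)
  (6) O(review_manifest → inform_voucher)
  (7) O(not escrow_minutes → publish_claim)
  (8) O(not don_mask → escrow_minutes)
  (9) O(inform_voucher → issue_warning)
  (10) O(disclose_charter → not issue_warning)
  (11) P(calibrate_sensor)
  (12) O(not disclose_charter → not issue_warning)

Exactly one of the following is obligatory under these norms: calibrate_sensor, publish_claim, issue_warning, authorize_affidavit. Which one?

Premises 12 and 10 are O(not disclose_charter → not issue_warning) and O(disclose_charter → not issue_warning); every ideal world satisfies not disclose_charter or disclose_charter, so in either case not issue_warning holds — hence O(not issue_warning).
The contrapositive of premise 9 (O(inform_voucher → issue_warning)) is O(not issue_warning → not inform_voucher), and O(not issue_warning) is already established, so O(not inform_voucher).
Premise 6 is O(review_manifest → inform_voucher); contrapositively O(not inform_voucher → not review_manifest). Since O(not inform_voucher) holds, K gives O(not review_manifest).
The contrapositive of premise 5 (O(not redact_checklist → review_manifest)) is O(not review_manifest → redact_checklist), and O(not review_manifest) is already established, so O(redact_checklist).
The contrapositive of premise 4 (O(revoke_dossier → not redact_checklist)) is O(redact_checklist → not revoke_dossier), and O(redact_checklist) is already established, so O(not revoke_dossier).
Premise 2, O(not convene_panel → revoke_dossier), contraposes to O(not revoke_dossier → convene_panel); with O(not revoke_dossier) we get O(convene_panel).
The contrapositive of premise 3 (O(not authorize_affidavit → not convene_panel)) is O(convene_panel → authorize_affidavit), and O(convene_panel) is already established, so O(authorize_affidavit).
So O(authorize_affidavit) holds — authorize_affidavit is obligatory. None of the other listed options is made obligatory by any chain of premises.

authorize_affidavit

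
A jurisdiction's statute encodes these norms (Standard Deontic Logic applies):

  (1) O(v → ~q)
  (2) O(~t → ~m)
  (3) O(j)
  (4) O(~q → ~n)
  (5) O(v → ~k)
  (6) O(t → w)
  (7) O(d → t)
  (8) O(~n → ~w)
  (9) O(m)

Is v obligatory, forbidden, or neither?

Premise 9 states O(m) outright.
Premise 2 is O(~t → ~m); contrapositively O(m → t). Since O(m) holds, K gives O(t).
Applying K to premise 6 (O(t → w)) and O(t) yields O(w).
Premise 8 is O(~n → ~w); contrapositively O(w → n). Since O(w) holds, K gives O(n).
Premise 4, O(~q → ~n), contraposes to O(n → q); with O(n) we get O(q).
The contrapositive of premise 1 (O(v → ~q)) is O(q → ~v), and O(q) is already established, so O(~v).
Premises 3, 5, 7 do not contribute to this derivation.
Thus O(~v), which is F(v): v is forbidden.

Forbidden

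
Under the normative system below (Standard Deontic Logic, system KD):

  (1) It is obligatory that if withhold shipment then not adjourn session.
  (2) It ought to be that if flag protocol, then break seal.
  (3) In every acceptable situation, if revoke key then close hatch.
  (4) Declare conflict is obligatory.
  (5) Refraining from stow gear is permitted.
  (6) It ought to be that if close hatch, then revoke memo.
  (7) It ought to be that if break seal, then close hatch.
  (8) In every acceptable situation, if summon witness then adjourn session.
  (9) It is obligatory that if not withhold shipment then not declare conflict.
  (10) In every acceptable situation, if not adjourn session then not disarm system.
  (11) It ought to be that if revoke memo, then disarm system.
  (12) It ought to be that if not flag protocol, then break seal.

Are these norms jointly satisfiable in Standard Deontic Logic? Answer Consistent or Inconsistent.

Inconsistent

Premises 2 and 12 cover both cases: O(flag_protocol → break_seal) and O(¬flag_protocol → break_seal). Since flag_protocol ∨ ¬flag_protocol is a tautology, O(break_seal) follows.
From O(break_seal) and premise 7, O(break_seal → close_hatch), we obtain O(close_hatch).
Applying K to premise 6 (O(close_hatch → revoke_memo)) and O(close_hatch) yields O(revoke_memo).
From O(revoke_memo) and premise 11, O(revoke_memo → disarm_system), we obtain O(disarm_system).
The contrapositive of premise 10 (O(¬adjourn_session → ¬disarm_system)) is O(disarm_system → adjourn_session), and O(disarm_system) is already established, so O(adjourn_session).
Premise 1, O(withhold_shipment → ¬adjourn_session), contraposes to O(adjourn_session → ¬withhold_shipment); with O(adjourn_session) we get O(¬withhold_shipment).
With premise 9, O(¬withhold_shipment → ¬declare_conflict), the K-axiom yields O(¬declare_conflict).
However, premise 4 gives O(declare_conflict).
We now have both O(¬declare_conflict) and O(declare_conflict) — declare_conflict is simultaneously obligatory and forbidden, violating the D-axiom.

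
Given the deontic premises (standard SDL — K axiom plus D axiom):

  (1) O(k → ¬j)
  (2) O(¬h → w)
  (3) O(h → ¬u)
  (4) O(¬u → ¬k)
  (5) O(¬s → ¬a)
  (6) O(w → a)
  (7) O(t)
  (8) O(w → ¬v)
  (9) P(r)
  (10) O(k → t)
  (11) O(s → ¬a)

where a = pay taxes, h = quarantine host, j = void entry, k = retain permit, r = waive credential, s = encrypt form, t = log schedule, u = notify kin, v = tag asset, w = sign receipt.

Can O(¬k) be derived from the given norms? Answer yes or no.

Yes

Premises 11 and 5 are O(s → ¬a) and O(¬s → ¬a); every ideal world satisfies s or ¬s, so in either case ¬a holds — hence O(¬a).
Premise 6 is O(w → a); contrapositively O(¬a → ¬w). Since O(¬a) holds, K gives O(¬w).
The contrapositive of premise 2 (O(¬h → w)) is O(¬w → h), and O(¬w) is already established, so O(h).
With premise 3, O(h → ¬u), the K-axiom yields O(¬u).
Applying K to premise 4 (O(¬u → ¬k)) and O(¬u) yields O(¬k).
Premises 1, 7, 8, 9, 10 do not contribute to this derivation.
So O(¬k) follows.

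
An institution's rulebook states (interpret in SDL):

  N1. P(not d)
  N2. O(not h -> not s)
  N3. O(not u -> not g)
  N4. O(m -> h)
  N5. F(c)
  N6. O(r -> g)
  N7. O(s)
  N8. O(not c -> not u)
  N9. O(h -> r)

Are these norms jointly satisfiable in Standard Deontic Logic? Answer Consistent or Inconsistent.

Premise 7 gives O(s).
Premise 2 is O(not h -> not s); contrapositively O(s -> h). Since O(s) holds, K gives O(h).
From O(h) and premise 9, O(h -> r), we obtain O(r).
Applying K to premise 6 (O(r -> g)) and O(r) yields O(g).
Premise 3, O(not u -> not g), contraposes to O(g -> u); with O(g) we get O(u).
The contrapositive of premise 8 (O(not c -> not u)) is O(u -> c), and O(u) is already established, so O(c).
Yet premise 5 is F(c), i.e. O(not c).
We now have both O(c) and O(not c) — c is simultaneously obligatory and forbidden, violating the D-axiom.

Inconsistent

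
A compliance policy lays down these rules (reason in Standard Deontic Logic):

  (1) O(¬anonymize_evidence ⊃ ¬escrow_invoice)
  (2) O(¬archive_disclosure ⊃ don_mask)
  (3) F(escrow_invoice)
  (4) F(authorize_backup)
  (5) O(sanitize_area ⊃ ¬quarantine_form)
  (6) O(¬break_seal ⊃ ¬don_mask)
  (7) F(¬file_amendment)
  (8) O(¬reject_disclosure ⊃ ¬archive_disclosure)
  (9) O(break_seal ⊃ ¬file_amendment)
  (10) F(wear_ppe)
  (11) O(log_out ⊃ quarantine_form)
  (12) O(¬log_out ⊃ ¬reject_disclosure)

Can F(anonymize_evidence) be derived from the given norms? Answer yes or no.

No

Premise 1 is O(¬anonymize_evidence ⊃ ¬escrow_invoice); even if O(¬escrow_invoice) held, inferring O(¬anonymize_evidence) would be affirming the consequent — invalid.
No other premise forces O(¬anonymize_evidence). An ideal world satisfying every premise can still have anonymize_evidence true, so F(anonymize_evidence) is not derivable.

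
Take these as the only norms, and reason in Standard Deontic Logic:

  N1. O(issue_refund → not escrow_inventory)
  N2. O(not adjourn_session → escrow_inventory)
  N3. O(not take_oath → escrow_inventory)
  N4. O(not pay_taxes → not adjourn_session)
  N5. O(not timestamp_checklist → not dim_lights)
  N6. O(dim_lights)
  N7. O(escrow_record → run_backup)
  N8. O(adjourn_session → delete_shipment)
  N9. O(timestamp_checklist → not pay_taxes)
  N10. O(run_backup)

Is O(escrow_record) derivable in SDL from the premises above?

No

Premise 7 is O(escrow_record → run_backup); even if O(run_backup) held, inferring O(escrow_record) would be affirming the consequent — invalid.
No other premise forces O(escrow_record). An ideal world satisfying every premise can still have escrow_record false, so O(escrow_record) is not derivable.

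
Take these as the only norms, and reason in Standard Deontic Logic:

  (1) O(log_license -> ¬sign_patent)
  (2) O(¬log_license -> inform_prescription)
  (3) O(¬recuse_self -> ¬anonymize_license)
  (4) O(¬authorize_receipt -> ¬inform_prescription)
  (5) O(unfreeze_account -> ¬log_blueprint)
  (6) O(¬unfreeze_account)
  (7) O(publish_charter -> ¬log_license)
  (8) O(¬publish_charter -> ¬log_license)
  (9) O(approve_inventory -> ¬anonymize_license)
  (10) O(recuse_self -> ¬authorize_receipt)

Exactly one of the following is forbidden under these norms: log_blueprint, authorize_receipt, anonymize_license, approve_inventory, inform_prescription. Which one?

By case analysis on publish_charter: premise 7 gives O(publish_charter -> ¬log_license) and premise 8 gives O(¬publish_charter -> ¬log_license), so O(¬log_license) either way.
From O(¬log_license) and premise 2, O(¬log_license -> inform_prescription), we obtain O(inform_prescription).
The contrapositive of premise 4 (O(¬authorize_receipt -> ¬inform_prescription)) is O(inform_prescription -> authorize_receipt), and O(inform_prescription) is already established, so O(authorize_receipt).
Premise 10, O(recuse_self -> ¬authorize_receipt), contraposes to O(authorize_receipt -> ¬recuse_self); with O(authorize_receipt) we get O(¬recuse_self).
Premise 3 is O(¬recuse_self -> ¬anonymize_license); since O(¬recuse_self), deontic closure gives O(¬anonymize_license).
So O(¬anonymize_license) holds, i.e. anonymize_license is forbidden. None of the other listed options is forbidden under the premises.

anonymize_license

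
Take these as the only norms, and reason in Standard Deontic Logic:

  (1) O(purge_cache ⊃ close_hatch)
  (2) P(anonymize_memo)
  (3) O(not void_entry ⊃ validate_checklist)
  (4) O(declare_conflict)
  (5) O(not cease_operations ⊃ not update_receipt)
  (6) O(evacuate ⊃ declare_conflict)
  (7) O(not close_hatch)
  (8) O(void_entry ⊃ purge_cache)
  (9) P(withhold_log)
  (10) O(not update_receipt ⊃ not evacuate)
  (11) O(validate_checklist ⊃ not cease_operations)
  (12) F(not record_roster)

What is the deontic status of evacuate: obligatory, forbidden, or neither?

From premise 7 we have O(not close_hatch).
Premise 1, O(purge_cache ⊃ close_hatch), contraposes to O(not close_hatch ⊃ not purge_cache); with O(not close_hatch) we get O(not purge_cache).
Premise 8 is O(void_entry ⊃ purge_cache); contrapositively O(not purge_cache ⊃ not void_entry). Since O(not purge_cache) holds, K gives O(not void_entry).
With premise 3, O(not void_entry ⊃ validate_checklist), the K-axiom yields O(validate_checklist).
With premise 11, O(validate_checklist ⊃ not cease_operations), the K-axiom yields O(not cease_operations).
Applying K to premise 5 (O(not cease_operations ⊃ not update_receipt)) and O(not cease_operations) yields O(not update_receipt).
With premise 10, O(not update_receipt ⊃ not evacuate), the K-axiom yields O(not evacuate).
Premises 2, 4, 6, 9, 12 do not contribute to this derivation.
Thus O(not evacuate), which is F(evacuate): evacuate is forbidden.

Forbidden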